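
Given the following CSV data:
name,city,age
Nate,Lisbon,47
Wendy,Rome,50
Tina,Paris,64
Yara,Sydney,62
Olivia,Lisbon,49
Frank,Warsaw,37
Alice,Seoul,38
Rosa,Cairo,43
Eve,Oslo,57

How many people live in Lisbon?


Scanning city column for 'Lisbon':
  Row 1: Nate -> MATCH
  Row 5: Olivia -> MATCH
Total matches: 2

ANSWER: 2


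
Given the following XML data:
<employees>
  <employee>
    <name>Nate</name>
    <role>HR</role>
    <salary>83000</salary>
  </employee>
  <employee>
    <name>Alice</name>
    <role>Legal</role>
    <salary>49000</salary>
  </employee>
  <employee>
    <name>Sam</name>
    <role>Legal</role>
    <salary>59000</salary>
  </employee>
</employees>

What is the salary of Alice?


Searching for <employee> with <name>Alice</name>
Found at position 2
<salary>49000</salary>

ANSWER: 49000


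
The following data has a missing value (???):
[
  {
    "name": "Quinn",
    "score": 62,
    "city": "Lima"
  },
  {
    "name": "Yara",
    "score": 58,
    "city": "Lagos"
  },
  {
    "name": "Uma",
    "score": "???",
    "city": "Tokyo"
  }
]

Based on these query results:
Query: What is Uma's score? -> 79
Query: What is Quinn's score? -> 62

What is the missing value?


The missing value is Uma's score
From query: Uma's score = 79

ANSWER: 79


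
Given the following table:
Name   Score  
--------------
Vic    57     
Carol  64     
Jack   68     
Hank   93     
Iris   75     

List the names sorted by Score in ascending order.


Sorting by Score (ascending):
  Vic: 57
  Carol: 64
  Jack: 68
  Iris: 75
  Hank: 93


ANSWER: Vic, Carol, Jack, Iris, Hank


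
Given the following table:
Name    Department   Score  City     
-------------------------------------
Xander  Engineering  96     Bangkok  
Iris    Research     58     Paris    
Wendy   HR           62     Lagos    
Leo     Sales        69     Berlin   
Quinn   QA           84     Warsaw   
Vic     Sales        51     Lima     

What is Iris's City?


Row 2: Iris
City = Paris

ANSWER: Paris


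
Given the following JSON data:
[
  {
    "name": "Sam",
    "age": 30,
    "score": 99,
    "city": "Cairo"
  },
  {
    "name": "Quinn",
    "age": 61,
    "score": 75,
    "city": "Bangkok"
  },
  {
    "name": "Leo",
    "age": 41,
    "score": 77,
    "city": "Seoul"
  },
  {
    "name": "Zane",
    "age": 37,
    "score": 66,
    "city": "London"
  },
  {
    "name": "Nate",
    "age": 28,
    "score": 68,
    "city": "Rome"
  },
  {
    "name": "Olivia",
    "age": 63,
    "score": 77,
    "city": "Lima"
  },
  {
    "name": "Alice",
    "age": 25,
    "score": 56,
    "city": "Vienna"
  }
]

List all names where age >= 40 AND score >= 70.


Checking both conditions:
  Sam (age=30, score=99) -> no
  Quinn (age=61, score=75) -> YES
  Leo (age=41, score=77) -> YES
  Zane (age=37, score=66) -> no
  Nate (age=28, score=68) -> no
  Olivia (age=63, score=77) -> YES
  Alice (age=25, score=56) -> no


ANSWER: Quinn, Leo, Olivia


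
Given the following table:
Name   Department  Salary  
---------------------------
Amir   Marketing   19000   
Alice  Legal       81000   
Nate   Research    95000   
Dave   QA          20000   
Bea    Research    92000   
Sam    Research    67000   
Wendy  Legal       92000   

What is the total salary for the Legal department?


Legal department members:
  Alice: 81000
  Wendy: 92000
Total = 81000 + 92000 = 173000

ANSWER: 173000


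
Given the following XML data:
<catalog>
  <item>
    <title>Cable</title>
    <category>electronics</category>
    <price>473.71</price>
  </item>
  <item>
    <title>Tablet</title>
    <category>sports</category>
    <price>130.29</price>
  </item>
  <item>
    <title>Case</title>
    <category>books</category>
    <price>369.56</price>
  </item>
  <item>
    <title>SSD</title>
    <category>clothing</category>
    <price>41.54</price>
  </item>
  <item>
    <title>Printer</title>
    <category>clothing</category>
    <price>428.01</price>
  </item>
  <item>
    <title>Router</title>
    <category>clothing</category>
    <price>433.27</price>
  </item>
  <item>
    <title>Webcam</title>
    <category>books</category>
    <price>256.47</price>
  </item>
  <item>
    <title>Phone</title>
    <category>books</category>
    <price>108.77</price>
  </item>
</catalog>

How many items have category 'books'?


Scanning <item> elements for <category>books</category>:
  Item 3: Case -> MATCH
  Item 7: Webcam -> MATCH
  Item 8: Phone -> MATCH
Count: 3

ANSWER: 3


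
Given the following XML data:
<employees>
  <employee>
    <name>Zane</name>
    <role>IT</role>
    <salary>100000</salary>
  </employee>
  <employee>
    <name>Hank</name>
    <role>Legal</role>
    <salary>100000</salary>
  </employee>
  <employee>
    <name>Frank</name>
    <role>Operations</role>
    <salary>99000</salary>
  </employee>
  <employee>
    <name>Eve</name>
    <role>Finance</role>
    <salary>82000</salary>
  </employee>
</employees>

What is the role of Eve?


Searching for <employee> with <name>Eve</name>
Found at position 4
<role>Finance</role>

ANSWER: Finance


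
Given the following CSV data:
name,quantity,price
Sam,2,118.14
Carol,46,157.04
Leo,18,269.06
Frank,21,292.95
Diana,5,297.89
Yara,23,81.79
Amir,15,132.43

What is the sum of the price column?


Values in 'price' column:
  Row 1: 118.14
  Row 2: 157.04
  Row 3: 269.06
  Row 4: 292.95
  Row 5: 297.89
  Row 6: 81.79
  Row 7: 132.43
Sum = 118.14 + 157.04 + 269.06 + 292.95 + 297.89 + 81.79 + 132.43 = 1349.3

ANSWER: 1349.3


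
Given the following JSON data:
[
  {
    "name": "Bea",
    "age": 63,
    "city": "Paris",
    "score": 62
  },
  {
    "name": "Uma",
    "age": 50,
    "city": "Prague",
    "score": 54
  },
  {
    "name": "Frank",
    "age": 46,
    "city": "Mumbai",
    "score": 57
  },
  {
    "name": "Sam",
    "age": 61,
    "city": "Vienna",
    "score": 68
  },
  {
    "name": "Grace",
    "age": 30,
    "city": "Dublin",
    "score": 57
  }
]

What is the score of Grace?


Looking up record where name = Grace
Record index: 4
Field 'score' = 57

ANSWER: 57


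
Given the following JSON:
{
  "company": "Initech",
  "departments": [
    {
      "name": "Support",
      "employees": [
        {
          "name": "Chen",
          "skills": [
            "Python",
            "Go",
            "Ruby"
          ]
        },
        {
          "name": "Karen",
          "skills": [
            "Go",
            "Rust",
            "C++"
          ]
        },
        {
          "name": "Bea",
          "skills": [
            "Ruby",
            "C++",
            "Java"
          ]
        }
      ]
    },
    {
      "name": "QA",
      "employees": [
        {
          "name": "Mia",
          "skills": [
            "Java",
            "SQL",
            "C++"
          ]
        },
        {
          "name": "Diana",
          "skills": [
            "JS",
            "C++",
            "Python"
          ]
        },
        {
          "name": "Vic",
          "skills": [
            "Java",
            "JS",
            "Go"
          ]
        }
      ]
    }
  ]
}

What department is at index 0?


Path: departments[0].name
Value: Support

ANSWER: Support


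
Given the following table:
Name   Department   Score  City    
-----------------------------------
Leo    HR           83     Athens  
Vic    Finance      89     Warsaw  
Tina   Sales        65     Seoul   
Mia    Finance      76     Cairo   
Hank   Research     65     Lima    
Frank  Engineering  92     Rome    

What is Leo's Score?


Row 1: Leo
Score = 83

ANSWER: 83


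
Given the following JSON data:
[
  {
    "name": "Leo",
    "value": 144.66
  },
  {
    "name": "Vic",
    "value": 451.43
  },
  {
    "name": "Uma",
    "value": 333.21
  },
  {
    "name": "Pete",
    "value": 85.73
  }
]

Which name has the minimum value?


Comparing values:
  Leo: 144.66
  Vic: 451.43
  Uma: 333.21
  Pete: 85.73
Minimum: Pete (85.73)

ANSWER: Pete


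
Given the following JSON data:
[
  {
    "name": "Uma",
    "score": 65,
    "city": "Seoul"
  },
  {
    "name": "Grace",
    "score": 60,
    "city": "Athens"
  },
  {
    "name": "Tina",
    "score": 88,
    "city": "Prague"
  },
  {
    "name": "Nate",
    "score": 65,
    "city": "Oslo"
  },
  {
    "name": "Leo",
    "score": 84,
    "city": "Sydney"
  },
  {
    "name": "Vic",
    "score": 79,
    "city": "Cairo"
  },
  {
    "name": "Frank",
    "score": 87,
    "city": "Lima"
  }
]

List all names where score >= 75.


Filtering records where score >= 75:
  Uma (score=65) -> no
  Grace (score=60) -> no
  Tina (score=88) -> YES
  Nate (score=65) -> no
  Leo (score=84) -> YES
  Vic (score=79) -> YES
  Frank (score=87) -> YES


ANSWER: Tina, Leo, Vic, Frank


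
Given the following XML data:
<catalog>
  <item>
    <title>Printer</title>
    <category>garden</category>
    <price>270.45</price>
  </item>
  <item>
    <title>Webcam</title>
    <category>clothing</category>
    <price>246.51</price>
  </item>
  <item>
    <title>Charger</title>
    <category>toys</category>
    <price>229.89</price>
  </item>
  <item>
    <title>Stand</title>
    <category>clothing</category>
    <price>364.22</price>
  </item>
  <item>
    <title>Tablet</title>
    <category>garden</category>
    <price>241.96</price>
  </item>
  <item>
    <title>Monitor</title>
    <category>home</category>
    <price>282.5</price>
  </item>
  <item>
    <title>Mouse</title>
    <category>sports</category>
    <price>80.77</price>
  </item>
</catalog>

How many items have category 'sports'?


Scanning <item> elements for <category>sports</category>:
  Item 7: Mouse -> MATCH
Count: 1

ANSWER: 1


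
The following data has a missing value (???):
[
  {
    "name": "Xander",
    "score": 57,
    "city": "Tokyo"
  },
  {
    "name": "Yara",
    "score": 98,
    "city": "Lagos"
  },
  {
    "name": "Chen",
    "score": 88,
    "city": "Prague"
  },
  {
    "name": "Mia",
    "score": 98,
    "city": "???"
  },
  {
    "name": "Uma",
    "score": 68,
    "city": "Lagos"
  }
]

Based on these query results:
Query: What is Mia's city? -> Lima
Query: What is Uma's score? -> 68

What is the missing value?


The missing value is Mia's city
From query: Mia's city = Lima

ANSWER: Lima


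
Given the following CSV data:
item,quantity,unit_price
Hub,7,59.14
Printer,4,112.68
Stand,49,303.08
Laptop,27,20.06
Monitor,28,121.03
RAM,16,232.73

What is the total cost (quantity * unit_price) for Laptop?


Row: Laptop
quantity = 27
unit_price = 20.06
total = 27 * 20.06 = 541.62

ANSWER: 541.62


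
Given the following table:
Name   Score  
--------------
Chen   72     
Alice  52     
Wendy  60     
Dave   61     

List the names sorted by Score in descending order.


Sorting by Score (descending):
  Chen: 72
  Dave: 61
  Wendy: 60
  Alice: 52


ANSWER: Chen, Dave, Wendy, Alice


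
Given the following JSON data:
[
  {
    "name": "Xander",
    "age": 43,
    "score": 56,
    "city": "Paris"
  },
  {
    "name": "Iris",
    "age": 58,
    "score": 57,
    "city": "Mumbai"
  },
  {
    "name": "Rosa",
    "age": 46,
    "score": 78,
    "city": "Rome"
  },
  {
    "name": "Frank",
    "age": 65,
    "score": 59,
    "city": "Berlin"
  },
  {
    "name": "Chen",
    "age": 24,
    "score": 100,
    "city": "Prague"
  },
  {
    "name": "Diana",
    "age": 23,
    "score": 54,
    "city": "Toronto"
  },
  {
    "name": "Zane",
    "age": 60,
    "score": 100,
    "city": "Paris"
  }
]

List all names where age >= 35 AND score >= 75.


Checking both conditions:
  Xander (age=43, score=56) -> no
  Iris (age=58, score=57) -> no
  Rosa (age=46, score=78) -> YES
  Frank (age=65, score=59) -> no
  Chen (age=24, score=100) -> no
  Diana (age=23, score=54) -> no
  Zane (age=60, score=100) -> YES


ANSWER: Rosa, Zane


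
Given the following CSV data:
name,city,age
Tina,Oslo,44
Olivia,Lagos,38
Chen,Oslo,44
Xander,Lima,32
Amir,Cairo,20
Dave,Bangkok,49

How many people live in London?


Scanning city column for 'London':
Total matches: 0

ANSWER: 0


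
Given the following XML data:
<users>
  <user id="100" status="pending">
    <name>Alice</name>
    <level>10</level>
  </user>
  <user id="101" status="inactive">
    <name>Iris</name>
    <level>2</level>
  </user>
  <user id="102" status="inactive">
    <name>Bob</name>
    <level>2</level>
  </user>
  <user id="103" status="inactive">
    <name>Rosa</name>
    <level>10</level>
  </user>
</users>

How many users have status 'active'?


Counting users with status='active':
Count: 0

ANSWER: 0


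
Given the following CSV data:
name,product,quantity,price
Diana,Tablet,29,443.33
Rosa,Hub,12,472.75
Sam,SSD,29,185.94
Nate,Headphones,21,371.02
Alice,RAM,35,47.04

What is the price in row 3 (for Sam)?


Row 3: Sam
Column 'price' = 185.94

ANSWER: 185.94


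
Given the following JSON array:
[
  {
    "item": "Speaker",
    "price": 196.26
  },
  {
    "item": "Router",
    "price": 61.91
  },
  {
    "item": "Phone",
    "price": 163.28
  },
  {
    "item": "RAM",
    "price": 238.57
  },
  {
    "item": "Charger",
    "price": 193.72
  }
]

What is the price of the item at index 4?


Array index 4 -> Charger
price = 193.72

ANSWER: 193.72


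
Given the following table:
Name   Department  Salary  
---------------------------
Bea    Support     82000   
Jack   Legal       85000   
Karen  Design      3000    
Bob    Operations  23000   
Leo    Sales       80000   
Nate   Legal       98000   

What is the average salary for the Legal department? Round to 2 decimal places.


Legal department members:
  Jack: 85000
  Nate: 98000
Sum = 183000
Count = 2
Average = 183000 / 2 = 91500.00

ANSWER: 91500.00


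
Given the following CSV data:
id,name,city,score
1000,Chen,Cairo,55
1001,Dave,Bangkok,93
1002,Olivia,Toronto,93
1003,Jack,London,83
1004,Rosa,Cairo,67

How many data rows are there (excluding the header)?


Counting rows (excluding header):
Header: id,name,city,score
Data rows: 5

ANSWER: 5


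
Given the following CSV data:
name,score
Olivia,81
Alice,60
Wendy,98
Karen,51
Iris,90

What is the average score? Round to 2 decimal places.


Scores: 81, 60, 98, 51, 90
Sum = 380
Count = 5
Average = 380 / 5 = 76.00

ANSWER: 76.00


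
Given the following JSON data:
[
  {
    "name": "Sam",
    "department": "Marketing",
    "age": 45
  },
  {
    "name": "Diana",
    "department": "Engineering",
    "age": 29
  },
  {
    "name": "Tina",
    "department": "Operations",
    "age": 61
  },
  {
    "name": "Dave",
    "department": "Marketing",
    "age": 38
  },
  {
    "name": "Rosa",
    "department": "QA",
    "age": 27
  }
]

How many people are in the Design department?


Scanning records for department = Design
  No matches found
Count: 0

ANSWER: 0


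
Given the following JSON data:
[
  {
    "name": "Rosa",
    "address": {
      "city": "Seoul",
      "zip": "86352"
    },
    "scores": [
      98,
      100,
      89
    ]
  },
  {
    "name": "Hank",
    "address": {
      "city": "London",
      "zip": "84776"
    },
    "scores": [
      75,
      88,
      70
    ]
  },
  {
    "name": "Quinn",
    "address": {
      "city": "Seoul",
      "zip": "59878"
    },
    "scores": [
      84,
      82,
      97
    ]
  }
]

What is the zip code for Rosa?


Path: records[0].address.zip
Value: 86352

ANSWER: 86352


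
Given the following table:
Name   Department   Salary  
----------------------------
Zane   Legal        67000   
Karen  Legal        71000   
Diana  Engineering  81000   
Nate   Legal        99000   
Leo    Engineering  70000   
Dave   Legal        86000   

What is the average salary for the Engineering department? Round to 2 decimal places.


Engineering department members:
  Diana: 81000
  Leo: 70000
Sum = 151000
Count = 2
Average = 151000 / 2 = 75500.00

ANSWER: 75500.00


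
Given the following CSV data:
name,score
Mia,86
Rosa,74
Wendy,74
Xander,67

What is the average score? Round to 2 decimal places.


Scores: 86, 74, 74, 67
Sum = 301
Count = 4
Average = 301 / 4 = 75.25

ANSWER: 75.25


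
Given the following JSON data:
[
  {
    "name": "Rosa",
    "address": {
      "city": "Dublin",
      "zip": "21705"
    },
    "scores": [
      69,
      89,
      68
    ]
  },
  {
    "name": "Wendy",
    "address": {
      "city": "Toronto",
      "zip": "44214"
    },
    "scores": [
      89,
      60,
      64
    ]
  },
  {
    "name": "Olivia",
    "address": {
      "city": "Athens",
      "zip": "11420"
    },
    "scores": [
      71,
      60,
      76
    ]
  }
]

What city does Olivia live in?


Path: records[2].address.city
Value: Athens

ANSWER: Athens


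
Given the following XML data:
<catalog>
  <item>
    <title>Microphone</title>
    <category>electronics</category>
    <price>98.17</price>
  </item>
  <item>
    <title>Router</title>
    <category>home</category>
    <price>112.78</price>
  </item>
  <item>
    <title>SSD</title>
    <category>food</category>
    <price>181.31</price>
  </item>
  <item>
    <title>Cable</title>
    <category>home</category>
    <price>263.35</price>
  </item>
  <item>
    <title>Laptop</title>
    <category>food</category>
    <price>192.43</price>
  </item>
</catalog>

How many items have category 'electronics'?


Scanning <item> elements for <category>electronics</category>:
  Item 1: Microphone -> MATCH
Count: 1

ANSWER: 1


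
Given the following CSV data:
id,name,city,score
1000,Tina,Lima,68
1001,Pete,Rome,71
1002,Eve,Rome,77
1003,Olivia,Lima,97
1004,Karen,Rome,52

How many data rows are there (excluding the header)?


Counting rows (excluding header):
Header: id,name,city,score
Data rows: 5

ANSWER: 5


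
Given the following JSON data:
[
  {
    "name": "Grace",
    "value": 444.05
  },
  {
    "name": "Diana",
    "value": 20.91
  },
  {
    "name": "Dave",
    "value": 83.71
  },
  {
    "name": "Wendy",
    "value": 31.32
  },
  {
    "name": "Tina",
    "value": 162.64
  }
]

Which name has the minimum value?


Comparing values:
  Grace: 444.05
  Diana: 20.91
  Dave: 83.71
  Wendy: 31.32
  Tina: 162.64
Minimum: Diana (20.91)

ANSWER: Diana


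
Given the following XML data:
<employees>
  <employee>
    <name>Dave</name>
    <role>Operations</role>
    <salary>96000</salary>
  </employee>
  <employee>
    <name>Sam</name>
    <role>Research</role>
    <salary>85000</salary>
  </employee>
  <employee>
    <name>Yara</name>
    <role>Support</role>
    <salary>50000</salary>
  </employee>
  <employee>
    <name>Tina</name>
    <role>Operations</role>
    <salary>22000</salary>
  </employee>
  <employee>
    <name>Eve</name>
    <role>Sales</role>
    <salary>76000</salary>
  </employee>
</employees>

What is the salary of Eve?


Searching for <employee> with <name>Eve</name>
Found at position 5
<salary>76000</salary>

ANSWER: 76000


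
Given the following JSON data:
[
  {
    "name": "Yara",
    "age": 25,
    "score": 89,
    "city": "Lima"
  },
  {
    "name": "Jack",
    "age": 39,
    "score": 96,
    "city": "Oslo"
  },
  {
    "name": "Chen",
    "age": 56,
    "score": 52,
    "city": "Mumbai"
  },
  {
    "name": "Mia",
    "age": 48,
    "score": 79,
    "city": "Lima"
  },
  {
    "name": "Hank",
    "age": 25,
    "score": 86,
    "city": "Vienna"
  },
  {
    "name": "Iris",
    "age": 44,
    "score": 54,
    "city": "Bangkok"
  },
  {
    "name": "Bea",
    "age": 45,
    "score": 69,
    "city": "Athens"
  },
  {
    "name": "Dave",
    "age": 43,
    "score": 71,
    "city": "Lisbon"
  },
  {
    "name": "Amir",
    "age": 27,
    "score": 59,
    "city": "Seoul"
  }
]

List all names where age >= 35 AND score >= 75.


Checking both conditions:
  Yara (age=25, score=89) -> no
  Jack (age=39, score=96) -> YES
  Chen (age=56, score=52) -> no
  Mia (age=48, score=79) -> YES
  Hank (age=25, score=86) -> no
  Iris (age=44, score=54) -> no
  Bea (age=45, score=69) -> no
  Dave (age=43, score=71) -> no
  Amir (age=27, score=59) -> no


ANSWER: Jack, Mia


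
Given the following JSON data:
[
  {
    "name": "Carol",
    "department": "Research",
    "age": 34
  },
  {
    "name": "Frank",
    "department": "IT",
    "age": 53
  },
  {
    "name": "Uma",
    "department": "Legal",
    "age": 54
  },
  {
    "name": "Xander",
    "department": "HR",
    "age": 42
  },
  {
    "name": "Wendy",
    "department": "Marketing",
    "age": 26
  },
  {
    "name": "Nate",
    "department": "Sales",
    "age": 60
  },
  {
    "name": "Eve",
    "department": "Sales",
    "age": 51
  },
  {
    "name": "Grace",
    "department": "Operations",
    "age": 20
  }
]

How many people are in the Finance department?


Scanning records for department = Finance
  No matches found
Count: 0

ANSWER: 0


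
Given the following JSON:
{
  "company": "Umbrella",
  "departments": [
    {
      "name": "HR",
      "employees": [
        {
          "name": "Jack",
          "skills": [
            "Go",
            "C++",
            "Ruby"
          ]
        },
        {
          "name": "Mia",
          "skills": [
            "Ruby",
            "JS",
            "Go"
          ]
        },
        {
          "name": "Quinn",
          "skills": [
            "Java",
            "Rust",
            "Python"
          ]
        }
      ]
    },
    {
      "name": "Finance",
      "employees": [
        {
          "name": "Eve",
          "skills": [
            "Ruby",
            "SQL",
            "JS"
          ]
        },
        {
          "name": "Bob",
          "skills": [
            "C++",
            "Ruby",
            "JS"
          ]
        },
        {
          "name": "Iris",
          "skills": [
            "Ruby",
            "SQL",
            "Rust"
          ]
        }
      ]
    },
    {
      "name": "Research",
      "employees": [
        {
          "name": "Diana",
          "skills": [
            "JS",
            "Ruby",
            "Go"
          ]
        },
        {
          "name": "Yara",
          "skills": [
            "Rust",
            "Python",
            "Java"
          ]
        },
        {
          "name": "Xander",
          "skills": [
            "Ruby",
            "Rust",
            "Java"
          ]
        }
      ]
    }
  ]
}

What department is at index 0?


Path: departments[0].name
Value: HR

ANSWER: HR


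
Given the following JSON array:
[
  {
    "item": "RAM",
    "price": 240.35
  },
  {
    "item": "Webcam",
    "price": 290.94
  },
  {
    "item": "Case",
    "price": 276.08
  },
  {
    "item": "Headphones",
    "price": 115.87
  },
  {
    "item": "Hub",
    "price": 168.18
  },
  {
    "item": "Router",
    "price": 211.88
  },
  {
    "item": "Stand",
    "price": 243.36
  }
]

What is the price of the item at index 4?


Array index 4 -> Hub
price = 168.18

ANSWER: 168.18


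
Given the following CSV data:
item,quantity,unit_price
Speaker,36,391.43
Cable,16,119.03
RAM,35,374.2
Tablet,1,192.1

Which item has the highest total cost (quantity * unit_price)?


Computing row totals:
  Speaker: 14091.48
  Cable: 1904.48
  RAM: 13097.0
  Tablet: 192.1
Maximum: Speaker (14091.48)

ANSWER: Speaker


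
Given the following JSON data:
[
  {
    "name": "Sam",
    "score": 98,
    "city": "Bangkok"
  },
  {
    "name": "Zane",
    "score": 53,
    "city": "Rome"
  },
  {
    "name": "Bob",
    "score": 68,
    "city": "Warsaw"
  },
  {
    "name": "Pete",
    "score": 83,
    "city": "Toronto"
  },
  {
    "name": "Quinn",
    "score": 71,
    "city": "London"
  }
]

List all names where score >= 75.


Filtering records where score >= 75:
  Sam (score=98) -> YES
  Zane (score=53) -> no
  Bob (score=68) -> no
  Pete (score=83) -> YES
  Quinn (score=71) -> no


ANSWER: Sam, Pete


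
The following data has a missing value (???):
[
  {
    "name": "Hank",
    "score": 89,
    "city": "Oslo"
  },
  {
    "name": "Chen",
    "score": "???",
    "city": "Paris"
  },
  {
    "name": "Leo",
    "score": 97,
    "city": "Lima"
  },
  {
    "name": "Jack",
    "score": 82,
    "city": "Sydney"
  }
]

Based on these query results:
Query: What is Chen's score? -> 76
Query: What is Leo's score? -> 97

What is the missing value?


The missing value is Chen's score
From query: Chen's score = 76

ANSWER: 76


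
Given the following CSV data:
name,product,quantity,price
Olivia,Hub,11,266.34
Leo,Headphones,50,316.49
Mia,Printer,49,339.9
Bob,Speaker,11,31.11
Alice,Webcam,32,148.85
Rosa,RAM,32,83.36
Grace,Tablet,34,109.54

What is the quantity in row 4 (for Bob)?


Row 4: Bob
Column 'quantity' = 11

ANSWER: 11


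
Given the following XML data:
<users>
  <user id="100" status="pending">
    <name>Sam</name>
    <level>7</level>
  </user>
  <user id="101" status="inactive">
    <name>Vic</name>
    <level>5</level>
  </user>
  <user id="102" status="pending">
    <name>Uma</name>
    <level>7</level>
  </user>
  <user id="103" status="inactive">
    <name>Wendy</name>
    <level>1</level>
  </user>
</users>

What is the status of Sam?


Finding user with name = Sam
user id="100" status="pending"

ANSWER: pending


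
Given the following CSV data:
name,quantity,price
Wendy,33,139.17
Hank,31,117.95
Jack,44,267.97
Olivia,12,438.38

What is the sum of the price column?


Values in 'price' column:
  Row 1: 139.17
  Row 2: 117.95
  Row 3: 267.97
  Row 4: 438.38
Sum = 139.17 + 117.95 + 267.97 + 438.38 = 963.47

ANSWER: 963.47


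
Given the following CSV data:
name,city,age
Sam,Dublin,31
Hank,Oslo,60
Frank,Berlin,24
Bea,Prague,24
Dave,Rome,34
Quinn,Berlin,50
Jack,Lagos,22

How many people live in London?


Scanning city column for 'London':
Total matches: 0

ANSWER: 0


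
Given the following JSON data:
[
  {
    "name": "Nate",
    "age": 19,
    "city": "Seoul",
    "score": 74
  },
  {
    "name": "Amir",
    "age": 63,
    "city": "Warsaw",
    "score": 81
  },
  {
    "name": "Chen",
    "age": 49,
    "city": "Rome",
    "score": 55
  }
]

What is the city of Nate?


Looking up record where name = Nate
Record index: 0
Field 'city' = Seoul

ANSWER: Seoul


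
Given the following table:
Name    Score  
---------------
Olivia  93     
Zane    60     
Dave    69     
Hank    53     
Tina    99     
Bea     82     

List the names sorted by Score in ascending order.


Sorting by Score (ascending):
  Hank: 53
  Zane: 60
  Dave: 69
  Bea: 82
  Olivia: 93
  Tina: 99


ANSWER: Hank, Zane, Dave, Bea, Olivia, Tina


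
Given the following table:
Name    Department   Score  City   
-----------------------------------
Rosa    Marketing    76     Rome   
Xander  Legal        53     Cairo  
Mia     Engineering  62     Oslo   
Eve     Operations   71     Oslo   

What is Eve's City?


Row 4: Eve
City = Oslo

ANSWER: Oslo


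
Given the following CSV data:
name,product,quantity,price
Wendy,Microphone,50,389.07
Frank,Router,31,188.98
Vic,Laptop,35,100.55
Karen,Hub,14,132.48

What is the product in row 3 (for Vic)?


Row 3: Vic
Column 'product' = Laptop

ANSWER: Laptop


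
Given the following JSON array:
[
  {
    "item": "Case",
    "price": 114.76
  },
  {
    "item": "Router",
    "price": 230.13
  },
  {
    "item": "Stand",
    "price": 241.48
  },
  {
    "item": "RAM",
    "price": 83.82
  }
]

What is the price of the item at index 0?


Array index 0 -> Case
price = 114.76

ANSWER: 114.76


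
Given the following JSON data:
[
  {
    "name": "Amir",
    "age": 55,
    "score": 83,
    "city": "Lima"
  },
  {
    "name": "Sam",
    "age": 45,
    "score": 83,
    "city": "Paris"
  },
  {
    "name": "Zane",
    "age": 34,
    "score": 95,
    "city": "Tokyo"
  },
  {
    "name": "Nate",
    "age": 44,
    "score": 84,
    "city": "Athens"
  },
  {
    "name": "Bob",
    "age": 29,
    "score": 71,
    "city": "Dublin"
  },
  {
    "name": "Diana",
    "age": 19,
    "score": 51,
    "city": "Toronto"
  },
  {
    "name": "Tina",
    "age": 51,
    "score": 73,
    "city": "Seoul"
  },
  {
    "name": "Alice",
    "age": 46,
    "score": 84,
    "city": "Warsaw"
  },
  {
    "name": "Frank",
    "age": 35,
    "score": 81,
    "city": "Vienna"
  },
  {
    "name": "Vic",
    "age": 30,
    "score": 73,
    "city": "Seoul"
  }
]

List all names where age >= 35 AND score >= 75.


Checking both conditions:
  Amir (age=55, score=83) -> YES
  Sam (age=45, score=83) -> YES
  Zane (age=34, score=95) -> no
  Nate (age=44, score=84) -> YES
  Bob (age=29, score=71) -> no
  Diana (age=19, score=51) -> no
  Tina (age=51, score=73) -> no
  Alice (age=46, score=84) -> YES
  Frank (age=35, score=81) -> YES
  Vic (age=30, score=73) -> no


ANSWER: Amir, Sam, Nate, Alice, Frank


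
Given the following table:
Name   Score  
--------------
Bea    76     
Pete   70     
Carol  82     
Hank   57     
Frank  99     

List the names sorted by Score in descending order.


Sorting by Score (descending):
  Frank: 99
  Carol: 82
  Bea: 76
  Pete: 70
  Hank: 57


ANSWER: Frank, Carol, Bea, Pete, Hank


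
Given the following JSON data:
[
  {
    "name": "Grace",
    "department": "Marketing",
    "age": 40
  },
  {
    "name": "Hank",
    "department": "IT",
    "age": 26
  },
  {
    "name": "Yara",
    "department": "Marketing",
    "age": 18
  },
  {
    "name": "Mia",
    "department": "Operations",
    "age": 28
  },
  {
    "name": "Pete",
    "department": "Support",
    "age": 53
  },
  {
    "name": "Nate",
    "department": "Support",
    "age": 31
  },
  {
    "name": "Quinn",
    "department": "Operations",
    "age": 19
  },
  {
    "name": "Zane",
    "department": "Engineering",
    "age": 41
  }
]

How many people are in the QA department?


Scanning records for department = QA
  No matches found
Count: 0

ANSWER: 0


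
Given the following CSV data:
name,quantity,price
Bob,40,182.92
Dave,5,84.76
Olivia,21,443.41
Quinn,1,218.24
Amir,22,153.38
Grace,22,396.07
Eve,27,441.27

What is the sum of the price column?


Values in 'price' column:
  Row 1: 182.92
  Row 2: 84.76
  Row 3: 443.41
  Row 4: 218.24
  Row 5: 153.38
  Row 6: 396.07
  Row 7: 441.27
Sum = 182.92 + 84.76 + 443.41 + 218.24 + 153.38 + 396.07 + 441.27 = 1920.05

ANSWER: 1920.05


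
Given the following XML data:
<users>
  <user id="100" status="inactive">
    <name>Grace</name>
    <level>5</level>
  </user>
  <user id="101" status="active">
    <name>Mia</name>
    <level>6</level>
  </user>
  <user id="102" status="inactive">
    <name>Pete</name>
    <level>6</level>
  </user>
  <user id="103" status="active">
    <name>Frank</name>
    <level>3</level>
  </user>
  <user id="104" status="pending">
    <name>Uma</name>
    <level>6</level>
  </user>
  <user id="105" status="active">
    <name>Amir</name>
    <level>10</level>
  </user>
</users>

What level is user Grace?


Finding user: Grace
<level>5</level>

ANSWER: 5


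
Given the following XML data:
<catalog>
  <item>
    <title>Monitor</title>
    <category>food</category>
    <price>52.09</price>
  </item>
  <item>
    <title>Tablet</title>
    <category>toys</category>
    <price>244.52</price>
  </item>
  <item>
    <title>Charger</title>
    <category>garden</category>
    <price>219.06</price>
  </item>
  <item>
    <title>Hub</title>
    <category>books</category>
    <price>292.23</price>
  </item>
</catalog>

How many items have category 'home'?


Scanning <item> elements for <category>home</category>:
Count: 0

ANSWER: 0


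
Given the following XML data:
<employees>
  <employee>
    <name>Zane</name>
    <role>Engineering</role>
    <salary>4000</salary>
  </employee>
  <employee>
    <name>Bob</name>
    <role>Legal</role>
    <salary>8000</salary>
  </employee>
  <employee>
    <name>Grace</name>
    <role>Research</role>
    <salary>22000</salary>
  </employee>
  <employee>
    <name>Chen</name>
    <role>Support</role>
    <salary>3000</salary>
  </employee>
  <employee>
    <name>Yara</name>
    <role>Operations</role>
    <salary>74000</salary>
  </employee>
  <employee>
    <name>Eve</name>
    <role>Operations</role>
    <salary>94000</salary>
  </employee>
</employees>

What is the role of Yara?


Searching for <employee> with <name>Yara</name>
Found at position 5
<role>Operations</role>

ANSWER: Operations


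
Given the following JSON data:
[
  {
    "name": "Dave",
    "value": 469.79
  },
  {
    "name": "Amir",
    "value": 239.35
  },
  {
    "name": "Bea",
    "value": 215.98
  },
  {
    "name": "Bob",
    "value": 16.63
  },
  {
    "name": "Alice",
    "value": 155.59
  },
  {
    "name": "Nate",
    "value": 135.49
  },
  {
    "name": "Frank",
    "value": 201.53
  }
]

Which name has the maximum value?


Comparing values:
  Dave: 469.79
  Amir: 239.35
  Bea: 215.98
  Bob: 16.63
  Alice: 155.59
  Nate: 135.49
  Frank: 201.53
Maximum: Dave (469.79)

ANSWER: Dave


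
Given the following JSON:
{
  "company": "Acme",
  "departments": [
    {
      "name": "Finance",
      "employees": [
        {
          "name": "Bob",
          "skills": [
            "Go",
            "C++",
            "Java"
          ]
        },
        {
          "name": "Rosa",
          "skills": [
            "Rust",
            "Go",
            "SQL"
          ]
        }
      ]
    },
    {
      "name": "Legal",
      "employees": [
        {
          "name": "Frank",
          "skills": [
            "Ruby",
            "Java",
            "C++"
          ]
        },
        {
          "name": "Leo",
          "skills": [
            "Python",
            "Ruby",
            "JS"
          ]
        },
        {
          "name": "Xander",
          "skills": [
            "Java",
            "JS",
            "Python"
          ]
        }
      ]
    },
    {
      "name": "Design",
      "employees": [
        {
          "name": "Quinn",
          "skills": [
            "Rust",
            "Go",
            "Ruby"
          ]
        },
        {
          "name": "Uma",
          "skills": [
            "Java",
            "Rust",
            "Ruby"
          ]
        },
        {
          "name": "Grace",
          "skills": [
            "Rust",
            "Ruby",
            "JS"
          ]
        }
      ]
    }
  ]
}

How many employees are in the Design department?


Path: departments[2].employees
Count: 3

ANSWER: 3


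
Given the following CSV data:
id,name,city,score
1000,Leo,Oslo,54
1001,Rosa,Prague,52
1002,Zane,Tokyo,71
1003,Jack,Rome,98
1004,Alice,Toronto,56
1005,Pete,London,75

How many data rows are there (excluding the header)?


Counting rows (excluding header):
Header: id,name,city,score
Data rows: 6

ANSWER: 6


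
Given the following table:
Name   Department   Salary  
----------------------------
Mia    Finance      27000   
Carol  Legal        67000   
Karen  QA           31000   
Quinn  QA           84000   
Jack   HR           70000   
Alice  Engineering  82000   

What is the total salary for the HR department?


HR department members:
  Jack: 70000
Total = 70000 = 70000

ANSWER: 70000


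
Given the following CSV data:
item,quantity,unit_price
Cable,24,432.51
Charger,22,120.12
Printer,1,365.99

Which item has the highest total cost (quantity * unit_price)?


Computing row totals:
  Cable: 10380.24
  Charger: 2642.64
  Printer: 365.99
Maximum: Cable (10380.24)

ANSWER: Cable


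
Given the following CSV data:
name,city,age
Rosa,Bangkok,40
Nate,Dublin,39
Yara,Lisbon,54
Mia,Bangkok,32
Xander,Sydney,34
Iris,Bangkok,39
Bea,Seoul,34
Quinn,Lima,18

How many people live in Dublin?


Scanning city column for 'Dublin':
  Row 2: Nate -> MATCH
Total matches: 1

ANSWER: 1


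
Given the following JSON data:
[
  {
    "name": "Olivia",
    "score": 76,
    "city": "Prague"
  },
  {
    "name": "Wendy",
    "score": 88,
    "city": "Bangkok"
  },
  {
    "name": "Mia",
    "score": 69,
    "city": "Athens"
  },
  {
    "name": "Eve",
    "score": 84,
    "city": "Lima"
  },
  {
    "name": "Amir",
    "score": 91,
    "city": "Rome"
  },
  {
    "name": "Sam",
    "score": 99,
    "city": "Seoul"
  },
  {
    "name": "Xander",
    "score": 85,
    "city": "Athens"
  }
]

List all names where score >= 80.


Filtering records where score >= 80:
  Olivia (score=76) -> no
  Wendy (score=88) -> YES
  Mia (score=69) -> no
  Eve (score=84) -> YES
  Amir (score=91) -> YES
  Sam (score=99) -> YES
  Xander (score=85) -> YES


ANSWER: Wendy, Eve, Amir, Sam, Xander


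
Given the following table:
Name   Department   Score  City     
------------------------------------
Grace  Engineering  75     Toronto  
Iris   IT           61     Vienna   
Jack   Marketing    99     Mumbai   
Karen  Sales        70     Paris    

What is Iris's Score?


Row 2: Iris
Score = 61

ANSWER: 61


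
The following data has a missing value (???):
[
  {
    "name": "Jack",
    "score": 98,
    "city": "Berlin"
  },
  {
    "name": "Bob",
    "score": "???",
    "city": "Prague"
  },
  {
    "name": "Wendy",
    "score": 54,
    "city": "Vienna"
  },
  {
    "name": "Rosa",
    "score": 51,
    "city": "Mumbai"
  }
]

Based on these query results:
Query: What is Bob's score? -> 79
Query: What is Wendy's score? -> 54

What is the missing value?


The missing value is Bob's score
From query: Bob's score = 79

ANSWER: 79


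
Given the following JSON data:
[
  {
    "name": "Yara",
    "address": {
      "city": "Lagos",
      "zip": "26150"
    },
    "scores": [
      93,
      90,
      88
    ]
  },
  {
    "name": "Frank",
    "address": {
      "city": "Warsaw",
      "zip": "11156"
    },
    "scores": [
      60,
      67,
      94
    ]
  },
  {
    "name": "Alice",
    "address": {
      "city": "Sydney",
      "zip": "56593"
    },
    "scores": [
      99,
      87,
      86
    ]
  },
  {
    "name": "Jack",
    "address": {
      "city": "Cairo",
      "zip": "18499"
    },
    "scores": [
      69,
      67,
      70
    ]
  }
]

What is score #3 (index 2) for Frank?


Path: records[1].scores[2]
Value: 94

ANSWER: 94


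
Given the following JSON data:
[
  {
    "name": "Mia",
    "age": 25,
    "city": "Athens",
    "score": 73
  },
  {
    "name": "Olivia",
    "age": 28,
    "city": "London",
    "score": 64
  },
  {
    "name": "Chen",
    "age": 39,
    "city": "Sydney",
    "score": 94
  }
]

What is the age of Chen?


Looking up record where name = Chen
Record index: 2
Field 'age' = 39

ANSWER: 39


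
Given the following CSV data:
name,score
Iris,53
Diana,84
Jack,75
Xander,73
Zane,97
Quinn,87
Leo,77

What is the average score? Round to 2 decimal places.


Scores: 53, 84, 75, 73, 97, 87, 77
Sum = 546
Count = 7
Average = 546 / 7 = 78.00

ANSWER: 78.00


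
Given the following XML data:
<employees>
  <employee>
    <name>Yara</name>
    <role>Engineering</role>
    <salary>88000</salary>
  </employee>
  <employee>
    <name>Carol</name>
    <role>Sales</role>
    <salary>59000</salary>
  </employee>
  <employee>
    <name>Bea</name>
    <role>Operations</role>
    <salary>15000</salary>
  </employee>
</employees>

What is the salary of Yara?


Searching for <employee> with <name>Yara</name>
Found at position 1
<salary>88000</salary>

ANSWER: 88000


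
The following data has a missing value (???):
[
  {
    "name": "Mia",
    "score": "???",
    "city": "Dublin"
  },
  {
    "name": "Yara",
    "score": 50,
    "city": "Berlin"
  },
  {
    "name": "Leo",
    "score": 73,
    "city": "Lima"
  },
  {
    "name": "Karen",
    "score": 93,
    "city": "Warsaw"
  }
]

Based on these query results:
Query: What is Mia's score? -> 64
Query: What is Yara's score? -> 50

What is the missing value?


The missing value is Mia's score
From query: Mia's score = 64

ANSWER: 64


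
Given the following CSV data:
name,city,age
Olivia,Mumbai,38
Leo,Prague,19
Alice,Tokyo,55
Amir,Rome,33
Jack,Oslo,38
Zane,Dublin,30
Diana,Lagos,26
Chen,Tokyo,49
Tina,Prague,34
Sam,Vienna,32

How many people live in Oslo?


Scanning city column for 'Oslo':
  Row 5: Jack -> MATCH
Total matches: 1

ANSWER: 1


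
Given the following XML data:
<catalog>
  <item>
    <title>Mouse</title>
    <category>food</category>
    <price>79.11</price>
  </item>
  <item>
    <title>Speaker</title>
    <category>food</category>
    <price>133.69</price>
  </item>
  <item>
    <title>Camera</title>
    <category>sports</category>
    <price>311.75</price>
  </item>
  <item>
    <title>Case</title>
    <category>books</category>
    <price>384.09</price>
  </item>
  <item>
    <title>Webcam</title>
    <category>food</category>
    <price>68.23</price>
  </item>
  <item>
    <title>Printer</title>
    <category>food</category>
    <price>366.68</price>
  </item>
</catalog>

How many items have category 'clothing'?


Scanning <item> elements for <category>clothing</category>:
Count: 0

ANSWER: 0
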